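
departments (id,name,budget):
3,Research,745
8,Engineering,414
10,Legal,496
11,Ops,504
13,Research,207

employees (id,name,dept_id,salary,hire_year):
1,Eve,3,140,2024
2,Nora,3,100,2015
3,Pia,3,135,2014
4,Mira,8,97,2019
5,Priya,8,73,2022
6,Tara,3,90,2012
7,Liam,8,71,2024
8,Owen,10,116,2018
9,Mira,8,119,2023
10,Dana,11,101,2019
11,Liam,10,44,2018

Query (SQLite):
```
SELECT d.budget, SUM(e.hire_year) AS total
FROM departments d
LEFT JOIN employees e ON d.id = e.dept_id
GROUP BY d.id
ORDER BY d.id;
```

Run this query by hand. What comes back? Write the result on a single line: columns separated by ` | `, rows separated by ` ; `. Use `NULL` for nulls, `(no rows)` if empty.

LEFT JOIN keeps every departments row; unmatched ones get NULL for employees columns.
Group by departments.id and compute SUM(e.hire_year). SUM over an all-NULL group is NULL.
  3: ids {1, 2, 3, 6} → SUM(e.hire_year)=8065
  8: ids {4, 5, 7, 9} → SUM(e.hire_year)=8088
  10: ids {8, 11} → SUM(e.hire_year)=4036
  11: ids {10} → SUM(e.hire_year)=2019
  13: ids {—} → SUM(e.hire_year)=NULL

745 | 8065 ; 414 | 8088 ; 496 | 4036 ; 504 | 2019 ; 207 | NULL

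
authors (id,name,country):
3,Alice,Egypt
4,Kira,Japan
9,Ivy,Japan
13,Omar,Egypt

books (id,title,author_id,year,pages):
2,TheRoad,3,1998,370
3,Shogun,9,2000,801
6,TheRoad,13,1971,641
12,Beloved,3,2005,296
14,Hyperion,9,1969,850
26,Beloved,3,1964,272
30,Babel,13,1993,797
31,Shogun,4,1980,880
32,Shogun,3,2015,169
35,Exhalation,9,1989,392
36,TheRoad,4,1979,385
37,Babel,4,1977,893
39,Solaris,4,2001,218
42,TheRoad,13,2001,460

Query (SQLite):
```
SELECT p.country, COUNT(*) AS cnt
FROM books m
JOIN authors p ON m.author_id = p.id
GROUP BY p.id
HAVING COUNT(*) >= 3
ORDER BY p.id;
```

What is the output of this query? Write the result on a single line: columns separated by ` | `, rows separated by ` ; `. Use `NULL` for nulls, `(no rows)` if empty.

Egypt | 4 ; Japan | 4 ; Japan | 3 ; Egypt | 3

Join each books row to its authors via author_id.
Group joined rows by authors.id; compute COUNT(*) per group.
HAVING: keep groups with count ≥ 3.
  3: ids {2, 12, 26, 32} → COUNT(*)=4
  4: ids {31, 36, 37, 39} → COUNT(*)=4
  9: ids {3, 14, 35} → COUNT(*)=3
  13: ids {6, 30, 42} → COUNT(*)=3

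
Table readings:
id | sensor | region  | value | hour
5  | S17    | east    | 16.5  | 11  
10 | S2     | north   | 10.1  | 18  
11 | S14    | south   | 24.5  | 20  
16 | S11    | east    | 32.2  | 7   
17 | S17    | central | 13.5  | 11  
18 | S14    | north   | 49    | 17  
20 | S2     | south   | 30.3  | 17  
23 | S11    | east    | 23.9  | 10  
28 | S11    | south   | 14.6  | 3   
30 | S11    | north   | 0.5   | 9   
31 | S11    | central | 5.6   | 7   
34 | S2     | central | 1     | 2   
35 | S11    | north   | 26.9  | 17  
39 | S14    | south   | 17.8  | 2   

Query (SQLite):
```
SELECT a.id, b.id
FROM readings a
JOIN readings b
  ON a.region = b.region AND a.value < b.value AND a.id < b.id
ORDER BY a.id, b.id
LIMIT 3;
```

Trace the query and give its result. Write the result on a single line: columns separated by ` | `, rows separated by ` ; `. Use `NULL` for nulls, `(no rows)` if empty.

Pairs (a,b) with same region, a.value < b.value, a.id < b.id.
region groups: central:{17,31,34} east:{5,16,23} north:{10,18,30,35} south:{11,20,28,39}
Ordered by (a.id, b.id); first 3.

5 | 16 ; 5 | 23 ; 10 | 18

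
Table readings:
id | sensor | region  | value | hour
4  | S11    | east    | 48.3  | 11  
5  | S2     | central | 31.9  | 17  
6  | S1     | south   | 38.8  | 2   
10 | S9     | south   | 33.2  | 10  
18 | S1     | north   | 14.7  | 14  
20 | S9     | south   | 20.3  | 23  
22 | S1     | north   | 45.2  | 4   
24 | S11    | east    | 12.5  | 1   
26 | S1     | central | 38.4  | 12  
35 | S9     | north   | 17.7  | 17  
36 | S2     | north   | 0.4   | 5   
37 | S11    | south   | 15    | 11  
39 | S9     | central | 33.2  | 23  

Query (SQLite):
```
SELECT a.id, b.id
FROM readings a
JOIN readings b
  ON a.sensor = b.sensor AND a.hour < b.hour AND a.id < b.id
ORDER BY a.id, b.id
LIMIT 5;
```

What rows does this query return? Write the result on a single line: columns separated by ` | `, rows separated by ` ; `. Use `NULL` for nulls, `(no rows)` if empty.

6 | 18 ; 6 | 22 ; 6 | 26 ; 10 | 20 ; 10 | 35

Pairs (a,b) with same sensor, a.hour < b.hour, a.id < b.id.
sensor groups: S1:{6,18,22,26} S11:{4,24,37} S2:{5,36} S9:{10,20,35,39}
Ordered by (a.id, b.id); first 5.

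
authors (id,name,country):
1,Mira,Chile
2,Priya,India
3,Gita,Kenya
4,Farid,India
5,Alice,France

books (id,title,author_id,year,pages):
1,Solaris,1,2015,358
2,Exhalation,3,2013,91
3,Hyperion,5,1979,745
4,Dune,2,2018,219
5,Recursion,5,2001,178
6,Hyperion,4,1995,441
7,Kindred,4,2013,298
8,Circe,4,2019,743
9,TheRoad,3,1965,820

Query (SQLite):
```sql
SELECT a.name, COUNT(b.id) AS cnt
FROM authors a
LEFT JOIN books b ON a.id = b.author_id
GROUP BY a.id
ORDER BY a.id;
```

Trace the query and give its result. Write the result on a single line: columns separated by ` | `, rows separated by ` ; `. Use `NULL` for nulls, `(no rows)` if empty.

Mira | 1 ; Priya | 1 ; Gita | 2 ; Farid | 3 ; Alice | 2

LEFT JOIN keeps every authors row; unmatched ones get NULL for books columns.
Group by authors.id and compute COUNT(b.id). COUNT(col) of an all-NULL group is 0.
  1: ids {1} → COUNT(b.id)=1
  2: ids {4} → COUNT(b.id)=1
  3: ids {2, 9} → COUNT(b.id)=2
  4: ids {6, 7, 8} → COUNT(b.id)=3
  5: ids {3, 5} → COUNT(b.id)=2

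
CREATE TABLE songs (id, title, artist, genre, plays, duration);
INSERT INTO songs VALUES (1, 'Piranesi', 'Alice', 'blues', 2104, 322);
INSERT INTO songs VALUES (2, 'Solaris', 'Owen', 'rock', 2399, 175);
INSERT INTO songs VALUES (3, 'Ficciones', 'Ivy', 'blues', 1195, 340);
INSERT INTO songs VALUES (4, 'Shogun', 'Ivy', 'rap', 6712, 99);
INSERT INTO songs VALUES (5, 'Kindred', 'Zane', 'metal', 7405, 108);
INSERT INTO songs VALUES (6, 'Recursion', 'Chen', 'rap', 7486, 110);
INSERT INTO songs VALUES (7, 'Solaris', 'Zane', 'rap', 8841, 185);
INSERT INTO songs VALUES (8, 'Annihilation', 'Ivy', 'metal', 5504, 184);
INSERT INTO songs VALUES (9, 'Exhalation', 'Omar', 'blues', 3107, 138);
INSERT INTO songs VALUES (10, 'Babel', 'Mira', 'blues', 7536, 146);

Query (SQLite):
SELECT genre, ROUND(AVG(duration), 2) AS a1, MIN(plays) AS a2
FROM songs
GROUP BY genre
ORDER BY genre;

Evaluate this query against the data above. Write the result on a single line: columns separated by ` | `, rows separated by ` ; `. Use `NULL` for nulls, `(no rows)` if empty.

blues | 236.5 | 1195 ; metal | 146 | 5504 ; rap | 131.33 | 6712 ; rock | 175 | 2399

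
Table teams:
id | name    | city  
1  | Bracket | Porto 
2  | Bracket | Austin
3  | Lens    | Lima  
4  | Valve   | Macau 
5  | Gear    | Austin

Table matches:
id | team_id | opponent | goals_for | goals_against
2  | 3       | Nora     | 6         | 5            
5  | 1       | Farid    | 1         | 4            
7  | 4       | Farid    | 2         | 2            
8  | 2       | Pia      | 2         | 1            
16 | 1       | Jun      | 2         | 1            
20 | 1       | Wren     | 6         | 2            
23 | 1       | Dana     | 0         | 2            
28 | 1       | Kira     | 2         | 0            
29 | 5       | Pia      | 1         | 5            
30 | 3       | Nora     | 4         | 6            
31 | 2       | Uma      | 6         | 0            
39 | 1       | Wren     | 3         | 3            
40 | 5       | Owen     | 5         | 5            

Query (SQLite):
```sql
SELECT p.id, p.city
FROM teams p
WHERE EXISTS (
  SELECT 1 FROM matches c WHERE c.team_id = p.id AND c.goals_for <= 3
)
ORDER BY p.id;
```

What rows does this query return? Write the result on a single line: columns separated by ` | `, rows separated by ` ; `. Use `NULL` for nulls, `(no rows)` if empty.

For each teams row, check whether any matches with matching team_id has goals_for <= 3.
Keep rows where that is true.

1 | Porto ; 2 | Austin ; 4 | Macau ; 5 | Austin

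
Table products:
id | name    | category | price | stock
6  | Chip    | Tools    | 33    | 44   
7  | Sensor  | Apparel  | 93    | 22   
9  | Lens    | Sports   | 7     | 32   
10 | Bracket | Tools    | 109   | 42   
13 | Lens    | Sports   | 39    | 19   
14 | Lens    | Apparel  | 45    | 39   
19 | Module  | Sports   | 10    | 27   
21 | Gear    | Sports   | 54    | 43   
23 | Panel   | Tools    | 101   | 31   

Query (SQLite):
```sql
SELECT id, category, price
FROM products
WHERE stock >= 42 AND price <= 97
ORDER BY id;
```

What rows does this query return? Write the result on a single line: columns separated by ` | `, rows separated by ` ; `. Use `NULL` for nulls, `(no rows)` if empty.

6 | Tools | 33 ; 21 | Sports | 54

stock >= 42: ids {6, 10, 21}
price <= 97: ids {6, 7, 9, 13, 14, 19, 21}
Combine with AND.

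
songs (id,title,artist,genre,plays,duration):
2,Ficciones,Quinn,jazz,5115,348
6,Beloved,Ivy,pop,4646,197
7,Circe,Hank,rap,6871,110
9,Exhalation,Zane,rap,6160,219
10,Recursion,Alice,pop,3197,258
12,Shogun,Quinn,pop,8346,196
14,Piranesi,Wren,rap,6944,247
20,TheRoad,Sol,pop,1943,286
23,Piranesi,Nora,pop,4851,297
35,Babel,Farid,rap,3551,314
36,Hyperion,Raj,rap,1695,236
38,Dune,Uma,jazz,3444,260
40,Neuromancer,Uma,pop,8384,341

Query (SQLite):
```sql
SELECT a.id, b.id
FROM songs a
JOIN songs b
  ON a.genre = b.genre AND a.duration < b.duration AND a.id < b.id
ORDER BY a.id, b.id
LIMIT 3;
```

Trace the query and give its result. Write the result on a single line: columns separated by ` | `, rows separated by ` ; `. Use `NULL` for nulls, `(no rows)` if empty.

Pairs (a,b) with same genre, a.duration < b.duration, a.id < b.id.
genre groups: jazz:{2,38} pop:{6,10,12,20,23,40} rap:{7,9,14,35,36}
Ordered by (a.id, b.id); first 3.

6 | 10 ; 6 | 20 ; 6 | 23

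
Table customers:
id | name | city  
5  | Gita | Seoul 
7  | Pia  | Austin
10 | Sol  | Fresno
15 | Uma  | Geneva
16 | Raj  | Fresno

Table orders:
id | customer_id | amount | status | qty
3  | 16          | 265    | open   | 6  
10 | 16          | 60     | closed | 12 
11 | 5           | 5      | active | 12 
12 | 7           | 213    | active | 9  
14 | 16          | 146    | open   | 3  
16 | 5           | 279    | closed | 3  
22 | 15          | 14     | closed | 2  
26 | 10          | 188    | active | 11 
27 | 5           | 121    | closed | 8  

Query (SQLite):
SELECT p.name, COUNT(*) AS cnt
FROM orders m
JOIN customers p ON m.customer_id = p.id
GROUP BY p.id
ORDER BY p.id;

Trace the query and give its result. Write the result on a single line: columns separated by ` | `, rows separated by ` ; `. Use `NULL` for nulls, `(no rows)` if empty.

Join each orders row to its customers via customer_id.
Group joined rows by customers.id; compute COUNT(*) per group.
  5: ids {11, 16, 27} → COUNT(*)=3
  7: ids {12} → COUNT(*)=1
  10: ids {26} → COUNT(*)=1
  15: ids {22} → COUNT(*)=1
  16: ids {3, 10, 14} → COUNT(*)=3

Gita | 3 ; Pia | 1 ; Sol | 1 ; Uma | 1 ; Raj | 3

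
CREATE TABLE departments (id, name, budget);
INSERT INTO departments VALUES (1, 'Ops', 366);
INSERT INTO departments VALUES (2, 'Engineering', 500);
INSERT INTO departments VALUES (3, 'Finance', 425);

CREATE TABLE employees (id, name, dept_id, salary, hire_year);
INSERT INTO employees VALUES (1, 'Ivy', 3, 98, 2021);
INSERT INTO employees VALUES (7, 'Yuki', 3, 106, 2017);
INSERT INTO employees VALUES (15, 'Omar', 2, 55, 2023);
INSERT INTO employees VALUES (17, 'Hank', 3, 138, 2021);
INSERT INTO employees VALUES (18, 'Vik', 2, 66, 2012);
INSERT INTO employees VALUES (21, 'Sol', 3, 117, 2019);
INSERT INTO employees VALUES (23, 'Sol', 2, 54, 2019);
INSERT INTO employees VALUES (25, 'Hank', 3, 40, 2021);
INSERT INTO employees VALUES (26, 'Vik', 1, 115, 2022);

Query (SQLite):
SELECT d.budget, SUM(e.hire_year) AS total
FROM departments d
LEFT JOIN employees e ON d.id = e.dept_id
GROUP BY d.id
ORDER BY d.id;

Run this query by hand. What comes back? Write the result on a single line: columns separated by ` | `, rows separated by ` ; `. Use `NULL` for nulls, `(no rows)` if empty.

LEFT JOIN keeps every departments row; unmatched ones get NULL for employees columns.
Group by departments.id and compute SUM(e.hire_year). SUM over an all-NULL group is NULL.
  1: ids {26} → SUM(e.hire_year)=2022
  2: ids {15, 18, 23} → SUM(e.hire_year)=6054
  3: ids {1, 7, 17, 21, 25} → SUM(e.hire_year)=10099

366 | 2022 ; 500 | 6054 ; 425 | 10099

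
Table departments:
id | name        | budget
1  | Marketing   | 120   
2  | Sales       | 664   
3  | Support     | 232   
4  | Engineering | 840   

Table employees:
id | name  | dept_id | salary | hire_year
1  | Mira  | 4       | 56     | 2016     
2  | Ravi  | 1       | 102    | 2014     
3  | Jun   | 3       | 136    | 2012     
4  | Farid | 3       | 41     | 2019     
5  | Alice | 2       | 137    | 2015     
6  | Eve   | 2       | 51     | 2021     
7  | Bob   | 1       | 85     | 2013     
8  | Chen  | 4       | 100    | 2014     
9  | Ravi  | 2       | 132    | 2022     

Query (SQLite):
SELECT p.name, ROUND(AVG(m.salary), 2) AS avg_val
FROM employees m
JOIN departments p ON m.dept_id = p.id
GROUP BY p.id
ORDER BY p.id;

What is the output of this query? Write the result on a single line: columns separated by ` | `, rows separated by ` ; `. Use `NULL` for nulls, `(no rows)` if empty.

Join each employees row to its departments via dept_id.
Group joined rows by departments.id; compute ROUND(AVG(m.salary), 2) per group.
  1: ids {2, 7} → ROUND(AVG(m.salary), 2)=93.5
  2: ids {5, 6, 9} → ROUND(AVG(m.salary), 2)=106.67
  3: ids {3, 4} → ROUND(AVG(m.salary), 2)=88.5
  4: ids {1, 8} → ROUND(AVG(m.salary), 2)=78

Marketing | 93.5 ; Sales | 106.67 ; Support | 88.5 ; Engineering | 78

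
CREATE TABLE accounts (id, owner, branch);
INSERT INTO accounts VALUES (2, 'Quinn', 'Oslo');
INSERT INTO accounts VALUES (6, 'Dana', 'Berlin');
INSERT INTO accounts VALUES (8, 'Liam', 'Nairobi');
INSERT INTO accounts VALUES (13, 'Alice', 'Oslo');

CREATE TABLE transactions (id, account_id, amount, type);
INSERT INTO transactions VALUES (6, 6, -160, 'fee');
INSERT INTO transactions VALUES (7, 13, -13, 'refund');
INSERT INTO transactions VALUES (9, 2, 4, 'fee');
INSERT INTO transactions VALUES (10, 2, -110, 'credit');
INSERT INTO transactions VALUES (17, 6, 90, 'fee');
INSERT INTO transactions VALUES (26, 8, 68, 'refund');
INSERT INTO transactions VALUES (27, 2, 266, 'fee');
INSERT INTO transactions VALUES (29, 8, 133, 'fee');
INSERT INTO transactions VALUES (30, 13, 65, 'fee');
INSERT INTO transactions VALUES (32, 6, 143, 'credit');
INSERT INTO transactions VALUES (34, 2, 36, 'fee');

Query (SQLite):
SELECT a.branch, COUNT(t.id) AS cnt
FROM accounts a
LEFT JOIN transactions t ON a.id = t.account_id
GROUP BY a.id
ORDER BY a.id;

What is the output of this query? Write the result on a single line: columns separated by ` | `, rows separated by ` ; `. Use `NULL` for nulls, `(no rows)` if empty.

LEFT JOIN keeps every accounts row; unmatched ones get NULL for transactions columns.
Group by accounts.id and compute COUNT(t.id). COUNT(col) of an all-NULL group is 0.
  2: ids {9, 10, 27, 34} → COUNT(t.id)=4
  6: ids {6, 17, 32} → COUNT(t.id)=3
  8: ids {26, 29} → COUNT(t.id)=2
  13: ids {7, 30} → COUNT(t.id)=2

Oslo | 4 ; Berlin | 3 ; Nairobi | 2 ; Oslo | 2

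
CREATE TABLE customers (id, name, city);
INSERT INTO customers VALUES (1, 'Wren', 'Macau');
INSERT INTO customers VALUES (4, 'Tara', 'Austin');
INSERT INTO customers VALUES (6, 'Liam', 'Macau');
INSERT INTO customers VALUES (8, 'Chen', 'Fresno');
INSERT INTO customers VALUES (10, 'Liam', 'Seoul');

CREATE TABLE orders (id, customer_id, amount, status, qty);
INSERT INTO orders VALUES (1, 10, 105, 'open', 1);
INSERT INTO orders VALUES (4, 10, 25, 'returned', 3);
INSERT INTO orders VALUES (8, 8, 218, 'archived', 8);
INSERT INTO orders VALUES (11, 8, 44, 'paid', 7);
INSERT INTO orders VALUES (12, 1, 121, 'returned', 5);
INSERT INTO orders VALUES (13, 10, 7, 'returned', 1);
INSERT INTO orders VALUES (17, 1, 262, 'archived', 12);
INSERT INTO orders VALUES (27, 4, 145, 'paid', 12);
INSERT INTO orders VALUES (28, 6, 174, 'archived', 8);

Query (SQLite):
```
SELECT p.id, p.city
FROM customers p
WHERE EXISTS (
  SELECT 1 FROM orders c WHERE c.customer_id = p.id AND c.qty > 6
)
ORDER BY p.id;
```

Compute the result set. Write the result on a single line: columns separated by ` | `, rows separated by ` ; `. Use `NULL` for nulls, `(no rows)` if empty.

1 | Macau ; 4 | Austin ; 6 | Macau ; 8 | Fresno

For each customers row, check whether any orders with matching customer_id has qty > 6.
Keep rows where that is true.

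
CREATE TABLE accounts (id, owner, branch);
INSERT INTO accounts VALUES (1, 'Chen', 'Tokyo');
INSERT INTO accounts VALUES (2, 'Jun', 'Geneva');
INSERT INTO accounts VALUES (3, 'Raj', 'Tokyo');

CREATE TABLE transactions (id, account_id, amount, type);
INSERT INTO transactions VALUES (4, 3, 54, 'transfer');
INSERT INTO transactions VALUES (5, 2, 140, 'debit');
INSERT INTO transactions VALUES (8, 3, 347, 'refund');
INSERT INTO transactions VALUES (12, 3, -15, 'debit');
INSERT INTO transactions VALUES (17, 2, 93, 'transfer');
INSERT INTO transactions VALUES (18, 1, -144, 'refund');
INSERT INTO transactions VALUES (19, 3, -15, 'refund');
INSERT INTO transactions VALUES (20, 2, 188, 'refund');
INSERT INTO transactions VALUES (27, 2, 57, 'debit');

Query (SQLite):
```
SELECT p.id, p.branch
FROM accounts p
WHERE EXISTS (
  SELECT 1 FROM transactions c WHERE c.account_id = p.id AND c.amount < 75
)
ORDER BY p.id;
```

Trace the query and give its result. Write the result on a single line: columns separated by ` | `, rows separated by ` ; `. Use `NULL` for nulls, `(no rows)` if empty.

For each accounts row, check whether any transactions with matching account_id has amount < 75.
Keep rows where that is true.

1 | Tokyo ; 2 | Geneva ; 3 | Tokyo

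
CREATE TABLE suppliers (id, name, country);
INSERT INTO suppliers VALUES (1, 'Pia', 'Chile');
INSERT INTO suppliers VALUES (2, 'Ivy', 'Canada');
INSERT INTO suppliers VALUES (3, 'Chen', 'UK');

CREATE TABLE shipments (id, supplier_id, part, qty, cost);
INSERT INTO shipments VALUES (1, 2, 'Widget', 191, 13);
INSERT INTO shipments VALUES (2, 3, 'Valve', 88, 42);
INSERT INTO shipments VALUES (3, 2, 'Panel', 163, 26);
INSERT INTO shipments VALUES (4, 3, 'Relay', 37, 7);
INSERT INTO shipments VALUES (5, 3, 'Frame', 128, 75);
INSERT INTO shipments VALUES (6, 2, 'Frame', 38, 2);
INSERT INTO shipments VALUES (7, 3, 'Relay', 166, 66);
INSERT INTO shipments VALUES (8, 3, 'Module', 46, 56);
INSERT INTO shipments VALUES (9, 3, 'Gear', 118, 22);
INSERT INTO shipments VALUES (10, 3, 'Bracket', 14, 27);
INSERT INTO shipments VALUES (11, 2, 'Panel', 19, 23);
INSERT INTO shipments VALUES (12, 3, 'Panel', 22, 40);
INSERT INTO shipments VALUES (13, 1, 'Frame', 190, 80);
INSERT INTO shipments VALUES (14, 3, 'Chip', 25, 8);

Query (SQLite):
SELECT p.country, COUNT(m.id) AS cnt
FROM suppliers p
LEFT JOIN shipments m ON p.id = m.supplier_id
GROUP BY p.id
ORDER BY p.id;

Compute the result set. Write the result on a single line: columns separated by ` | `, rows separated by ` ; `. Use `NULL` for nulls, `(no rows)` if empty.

LEFT JOIN keeps every suppliers row; unmatched ones get NULL for shipments columns.
Group by suppliers.id and compute COUNT(m.id). COUNT(col) of an all-NULL group is 0.
  1: ids {13} → COUNT(m.id)=1
  2: ids {1, 3, 6, 11} → COUNT(m.id)=4
  3: ids {2, 4, 5, 7, 8, 9, 10, 12, 14} → COUNT(m.id)=9

Chile | 1 ; Canada | 4 ; UK | 9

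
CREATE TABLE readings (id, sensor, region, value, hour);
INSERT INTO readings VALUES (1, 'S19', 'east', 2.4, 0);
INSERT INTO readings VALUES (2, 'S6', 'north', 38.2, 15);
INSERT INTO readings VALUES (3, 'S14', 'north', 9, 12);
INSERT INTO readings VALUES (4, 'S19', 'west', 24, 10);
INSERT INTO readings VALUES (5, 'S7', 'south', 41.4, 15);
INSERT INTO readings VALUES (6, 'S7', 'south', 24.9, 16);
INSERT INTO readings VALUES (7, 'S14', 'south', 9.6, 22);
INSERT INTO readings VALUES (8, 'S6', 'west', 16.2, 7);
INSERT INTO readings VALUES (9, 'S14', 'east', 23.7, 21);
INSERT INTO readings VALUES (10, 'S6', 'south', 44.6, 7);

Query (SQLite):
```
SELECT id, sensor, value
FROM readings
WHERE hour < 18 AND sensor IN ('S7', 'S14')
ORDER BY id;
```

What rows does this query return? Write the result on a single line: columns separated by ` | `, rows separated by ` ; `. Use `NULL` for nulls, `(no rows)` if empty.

3 | S14 | 9 ; 5 | S7 | 41.4 ; 6 | S7 | 24.9

hour < 18: ids {1, 2, 3, 4, 5, 6, 8, 10}
sensor IN ('S7', 'S14'): ids {3, 5, 6, 7, 9}
Combine with AND.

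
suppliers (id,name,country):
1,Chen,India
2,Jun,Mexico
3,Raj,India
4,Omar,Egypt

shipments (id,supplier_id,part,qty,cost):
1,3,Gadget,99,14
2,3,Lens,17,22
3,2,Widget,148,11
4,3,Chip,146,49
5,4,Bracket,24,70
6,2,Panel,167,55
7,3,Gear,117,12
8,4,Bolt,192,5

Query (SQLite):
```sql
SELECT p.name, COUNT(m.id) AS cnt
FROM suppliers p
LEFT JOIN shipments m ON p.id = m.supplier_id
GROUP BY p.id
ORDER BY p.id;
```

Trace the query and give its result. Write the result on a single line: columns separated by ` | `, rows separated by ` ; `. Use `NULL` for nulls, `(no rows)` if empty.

Chen | 0 ; Jun | 2 ; Raj | 4 ; Omar | 2

LEFT JOIN keeps every suppliers row; unmatched ones get NULL for shipments columns.
Group by suppliers.id and compute COUNT(m.id). COUNT(col) of an all-NULL group is 0.
  1: ids {—} → COUNT(m.id)=0
  2: ids {3, 6} → COUNT(m.id)=2
  3: ids {1, 2, 4, 7} → COUNT(m.id)=4
  4: ids {5, 8} → COUNT(m.id)=2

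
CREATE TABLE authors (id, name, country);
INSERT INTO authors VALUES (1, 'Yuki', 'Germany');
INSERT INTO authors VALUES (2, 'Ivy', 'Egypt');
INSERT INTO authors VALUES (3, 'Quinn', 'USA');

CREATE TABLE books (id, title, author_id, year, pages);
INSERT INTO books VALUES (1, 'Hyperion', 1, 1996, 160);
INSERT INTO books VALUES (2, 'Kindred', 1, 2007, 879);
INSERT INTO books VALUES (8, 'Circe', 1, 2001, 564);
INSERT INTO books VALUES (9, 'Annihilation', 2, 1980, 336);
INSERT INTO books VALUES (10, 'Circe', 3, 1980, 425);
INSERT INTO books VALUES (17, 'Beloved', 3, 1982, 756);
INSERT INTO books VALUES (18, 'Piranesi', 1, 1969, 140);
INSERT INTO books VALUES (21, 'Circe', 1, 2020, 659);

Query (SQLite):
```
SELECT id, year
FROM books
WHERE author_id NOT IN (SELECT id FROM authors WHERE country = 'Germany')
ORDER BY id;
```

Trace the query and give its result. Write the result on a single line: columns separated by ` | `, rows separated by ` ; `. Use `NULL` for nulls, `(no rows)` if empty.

9 | 1980 ; 10 | 1980 ; 17 | 1982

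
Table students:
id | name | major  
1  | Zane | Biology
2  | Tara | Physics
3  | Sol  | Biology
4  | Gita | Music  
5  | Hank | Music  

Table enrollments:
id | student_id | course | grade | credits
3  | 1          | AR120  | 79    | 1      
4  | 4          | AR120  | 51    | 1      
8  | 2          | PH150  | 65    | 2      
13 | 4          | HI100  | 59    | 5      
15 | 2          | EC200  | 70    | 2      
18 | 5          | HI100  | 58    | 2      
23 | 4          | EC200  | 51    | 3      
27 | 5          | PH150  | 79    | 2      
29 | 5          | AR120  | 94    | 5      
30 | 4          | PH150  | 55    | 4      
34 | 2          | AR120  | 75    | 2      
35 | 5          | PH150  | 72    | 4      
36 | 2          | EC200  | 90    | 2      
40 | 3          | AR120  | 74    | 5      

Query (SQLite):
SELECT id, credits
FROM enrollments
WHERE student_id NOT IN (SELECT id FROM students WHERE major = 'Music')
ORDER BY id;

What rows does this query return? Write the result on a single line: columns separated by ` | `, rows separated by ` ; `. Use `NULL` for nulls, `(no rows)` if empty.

Inner query: students.id where major = 'Music'.
Outer: keep enrollments rows whose student_id is not in that set.
Inner query → {4, 5}

3 | 1 ; 8 | 2 ; 15 | 2 ; 34 | 2 ; 36 | 2 ; 40 | 5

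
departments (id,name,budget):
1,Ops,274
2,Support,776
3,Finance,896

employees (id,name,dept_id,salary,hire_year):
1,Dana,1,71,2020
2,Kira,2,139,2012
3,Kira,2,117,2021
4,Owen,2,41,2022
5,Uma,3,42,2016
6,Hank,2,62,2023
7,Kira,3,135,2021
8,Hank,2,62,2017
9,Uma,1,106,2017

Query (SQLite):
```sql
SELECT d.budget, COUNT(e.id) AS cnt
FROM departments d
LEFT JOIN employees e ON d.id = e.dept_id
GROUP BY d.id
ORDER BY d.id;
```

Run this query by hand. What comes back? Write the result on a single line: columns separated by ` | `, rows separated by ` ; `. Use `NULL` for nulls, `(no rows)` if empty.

274 | 2 ; 776 | 5 ; 896 | 2

LEFT JOIN keeps every departments row; unmatched ones get NULL for employees columns.
Group by departments.id and compute COUNT(e.id). COUNT(col) of an all-NULL group is 0.
  1: ids {1, 9} → COUNT(e.id)=2
  2: ids {2, 3, 4, 6, 8} → COUNT(e.id)=5
  3: ids {5, 7} → COUNT(e.id)=2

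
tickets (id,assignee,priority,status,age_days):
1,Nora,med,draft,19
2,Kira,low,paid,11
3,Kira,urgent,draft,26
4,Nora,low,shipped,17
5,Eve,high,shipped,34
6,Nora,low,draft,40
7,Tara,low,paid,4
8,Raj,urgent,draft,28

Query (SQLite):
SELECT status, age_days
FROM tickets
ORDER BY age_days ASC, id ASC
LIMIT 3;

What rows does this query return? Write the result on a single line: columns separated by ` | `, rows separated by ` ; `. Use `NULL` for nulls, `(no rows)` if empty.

paid | 4 ; paid | 11 ; shipped | 17

Sort by age_days asc, tiebreak id asc: (4, id=7), (11, id=2), (17, id=4), (19, id=1), (26, id=3), (28, id=8) …. Take first 3.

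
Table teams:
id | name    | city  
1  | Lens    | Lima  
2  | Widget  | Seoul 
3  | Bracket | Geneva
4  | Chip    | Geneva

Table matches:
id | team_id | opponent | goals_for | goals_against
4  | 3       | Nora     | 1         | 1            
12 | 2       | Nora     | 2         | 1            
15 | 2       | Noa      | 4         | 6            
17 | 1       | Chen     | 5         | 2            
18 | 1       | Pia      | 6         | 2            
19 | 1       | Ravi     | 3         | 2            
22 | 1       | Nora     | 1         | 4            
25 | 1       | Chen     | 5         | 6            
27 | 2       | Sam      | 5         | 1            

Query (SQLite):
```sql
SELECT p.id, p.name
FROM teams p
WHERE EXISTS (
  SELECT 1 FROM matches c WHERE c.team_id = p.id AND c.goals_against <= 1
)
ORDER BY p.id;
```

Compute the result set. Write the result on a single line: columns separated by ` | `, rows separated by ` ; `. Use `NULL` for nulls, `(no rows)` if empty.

For each teams row, check whether any matches with matching team_id has goals_against <= 1.
Keep rows where that is true.

2 | Widget ; 3 | Bracket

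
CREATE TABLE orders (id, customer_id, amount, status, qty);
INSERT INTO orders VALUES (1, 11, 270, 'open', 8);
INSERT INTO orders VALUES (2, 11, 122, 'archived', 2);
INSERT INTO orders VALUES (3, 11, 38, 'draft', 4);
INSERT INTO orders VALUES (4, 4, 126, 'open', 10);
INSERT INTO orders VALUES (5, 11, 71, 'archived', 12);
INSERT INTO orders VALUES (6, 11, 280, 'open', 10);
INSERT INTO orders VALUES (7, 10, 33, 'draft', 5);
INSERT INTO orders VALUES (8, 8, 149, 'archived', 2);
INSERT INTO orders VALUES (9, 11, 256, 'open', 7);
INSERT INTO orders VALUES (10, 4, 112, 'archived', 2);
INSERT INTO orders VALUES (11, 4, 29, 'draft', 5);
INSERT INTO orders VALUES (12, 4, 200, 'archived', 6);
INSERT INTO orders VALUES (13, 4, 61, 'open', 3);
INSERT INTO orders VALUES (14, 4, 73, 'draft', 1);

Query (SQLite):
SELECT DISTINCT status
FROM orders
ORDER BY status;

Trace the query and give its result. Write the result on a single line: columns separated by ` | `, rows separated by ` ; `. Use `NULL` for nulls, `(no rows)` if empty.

Collect distinct status values from orders.

archived ; draft ; open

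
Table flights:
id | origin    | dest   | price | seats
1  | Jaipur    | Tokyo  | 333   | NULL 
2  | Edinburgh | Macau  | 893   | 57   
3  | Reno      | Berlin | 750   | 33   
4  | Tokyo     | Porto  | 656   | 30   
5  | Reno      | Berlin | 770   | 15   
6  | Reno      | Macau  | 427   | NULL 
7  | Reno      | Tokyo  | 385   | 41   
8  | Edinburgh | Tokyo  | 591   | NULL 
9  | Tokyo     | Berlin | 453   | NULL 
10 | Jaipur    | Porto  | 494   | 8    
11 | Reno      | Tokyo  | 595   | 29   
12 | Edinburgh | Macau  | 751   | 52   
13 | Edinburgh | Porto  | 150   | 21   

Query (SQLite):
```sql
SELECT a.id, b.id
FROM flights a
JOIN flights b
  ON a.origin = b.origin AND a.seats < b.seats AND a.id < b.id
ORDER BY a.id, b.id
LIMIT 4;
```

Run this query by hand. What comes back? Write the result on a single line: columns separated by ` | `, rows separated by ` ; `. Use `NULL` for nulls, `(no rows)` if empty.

Pairs (a,b) with same origin, a.seats < b.seats, a.id < b.id.
origin groups: Edinburgh:{2,8,12,13} Jaipur:{1,10} Reno:{3,5,6,7,11} Tokyo:{4,9}
Ordered by (a.id, b.id); first 4.

3 | 7 ; 5 | 7 ; 5 | 11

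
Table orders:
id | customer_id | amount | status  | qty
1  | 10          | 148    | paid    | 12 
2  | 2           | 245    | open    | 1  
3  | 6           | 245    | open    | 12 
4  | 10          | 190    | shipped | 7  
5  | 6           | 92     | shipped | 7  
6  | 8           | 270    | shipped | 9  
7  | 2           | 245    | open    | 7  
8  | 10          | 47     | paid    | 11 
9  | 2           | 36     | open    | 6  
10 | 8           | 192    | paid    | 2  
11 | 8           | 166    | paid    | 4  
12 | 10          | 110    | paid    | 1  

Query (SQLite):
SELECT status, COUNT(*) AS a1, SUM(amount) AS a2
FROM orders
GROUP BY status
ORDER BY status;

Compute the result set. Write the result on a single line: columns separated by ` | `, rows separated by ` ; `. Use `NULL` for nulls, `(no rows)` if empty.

open | 4 | 771 ; paid | 5 | 663 ; shipped | 3 | 552

Group orders by status.
Per group compute: COUNT(*), SUM(amount).
  open: ids {2, 3, 7, 9} → COUNT(*)=4, SUM(amount)=771
  paid: ids {1, 8, 10, 11, 12} → COUNT(*)=5, SUM(amount)=663
  shipped: ids {4, 5, 6} → COUNT(*)=3, SUM(amount)=552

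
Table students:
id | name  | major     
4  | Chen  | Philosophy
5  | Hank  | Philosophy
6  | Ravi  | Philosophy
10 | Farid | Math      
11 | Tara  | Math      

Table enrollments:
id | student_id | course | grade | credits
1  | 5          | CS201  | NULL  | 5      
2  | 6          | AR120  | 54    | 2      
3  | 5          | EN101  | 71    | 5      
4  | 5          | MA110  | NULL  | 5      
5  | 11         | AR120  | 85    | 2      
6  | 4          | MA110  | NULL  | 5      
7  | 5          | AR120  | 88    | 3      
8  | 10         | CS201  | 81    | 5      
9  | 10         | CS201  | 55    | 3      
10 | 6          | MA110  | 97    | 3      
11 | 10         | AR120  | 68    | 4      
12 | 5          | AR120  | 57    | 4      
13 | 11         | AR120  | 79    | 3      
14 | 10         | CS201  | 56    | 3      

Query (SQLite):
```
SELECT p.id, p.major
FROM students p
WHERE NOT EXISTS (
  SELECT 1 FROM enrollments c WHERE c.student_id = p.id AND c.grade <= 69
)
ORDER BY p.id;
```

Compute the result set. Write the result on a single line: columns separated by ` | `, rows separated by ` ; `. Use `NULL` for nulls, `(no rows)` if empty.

4 | Philosophy ; 11 | Math

For each students row, check whether any enrollments with matching student_id has grade <= 69.
Keep rows where that is false.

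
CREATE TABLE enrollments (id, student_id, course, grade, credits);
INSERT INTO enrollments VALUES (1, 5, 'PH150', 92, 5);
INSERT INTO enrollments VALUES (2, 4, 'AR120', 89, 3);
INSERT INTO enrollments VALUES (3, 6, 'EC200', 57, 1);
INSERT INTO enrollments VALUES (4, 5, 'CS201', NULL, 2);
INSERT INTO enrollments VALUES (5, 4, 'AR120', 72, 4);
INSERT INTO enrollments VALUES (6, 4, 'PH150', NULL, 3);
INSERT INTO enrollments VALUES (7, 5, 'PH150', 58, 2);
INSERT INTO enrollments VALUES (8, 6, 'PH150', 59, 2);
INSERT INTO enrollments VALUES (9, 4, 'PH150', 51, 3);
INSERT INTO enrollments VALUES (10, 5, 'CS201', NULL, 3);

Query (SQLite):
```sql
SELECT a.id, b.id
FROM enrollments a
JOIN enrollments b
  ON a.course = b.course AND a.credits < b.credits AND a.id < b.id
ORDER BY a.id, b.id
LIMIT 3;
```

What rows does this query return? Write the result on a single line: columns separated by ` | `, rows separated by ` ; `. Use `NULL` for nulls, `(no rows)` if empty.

Pairs (a,b) with same course, a.credits < b.credits, a.id < b.id.
course groups: AR120:{2,5} CS201:{4,10} EC200:{3} PH150:{1,6,7,8,9}
Ordered by (a.id, b.id); first 3.

2 | 5 ; 4 | 10 ; 7 | 9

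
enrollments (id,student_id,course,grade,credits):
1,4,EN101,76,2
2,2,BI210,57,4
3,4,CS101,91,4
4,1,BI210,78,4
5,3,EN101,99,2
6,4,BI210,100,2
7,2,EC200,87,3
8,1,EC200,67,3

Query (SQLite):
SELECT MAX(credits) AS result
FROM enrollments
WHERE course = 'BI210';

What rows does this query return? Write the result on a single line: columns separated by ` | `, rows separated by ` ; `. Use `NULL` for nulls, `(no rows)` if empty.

Rows where course='BI210' → credits values: [4, 4, 2].
MAX of non-NULL values = 4.

4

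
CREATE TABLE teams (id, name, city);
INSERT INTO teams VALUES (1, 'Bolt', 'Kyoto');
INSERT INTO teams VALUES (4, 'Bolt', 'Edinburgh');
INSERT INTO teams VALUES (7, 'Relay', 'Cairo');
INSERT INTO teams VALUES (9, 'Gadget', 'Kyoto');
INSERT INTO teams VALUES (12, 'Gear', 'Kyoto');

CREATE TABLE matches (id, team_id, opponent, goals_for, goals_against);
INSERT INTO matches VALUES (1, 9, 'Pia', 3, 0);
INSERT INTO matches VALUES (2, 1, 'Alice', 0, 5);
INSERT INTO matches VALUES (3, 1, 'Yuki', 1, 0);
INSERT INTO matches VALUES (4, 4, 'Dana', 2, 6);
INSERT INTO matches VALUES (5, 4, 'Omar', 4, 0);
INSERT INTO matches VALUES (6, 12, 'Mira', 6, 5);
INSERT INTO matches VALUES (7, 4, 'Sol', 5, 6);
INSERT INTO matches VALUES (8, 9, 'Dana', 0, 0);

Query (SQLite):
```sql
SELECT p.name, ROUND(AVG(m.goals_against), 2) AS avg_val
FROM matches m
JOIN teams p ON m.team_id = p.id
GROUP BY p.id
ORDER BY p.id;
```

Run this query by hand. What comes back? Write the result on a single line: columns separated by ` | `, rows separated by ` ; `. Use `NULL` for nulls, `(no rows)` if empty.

Bolt | 2.5 ; Bolt | 4 ; Gadget | 0 ; Gear | 5

Join each matches row to its teams via team_id.
Group joined rows by teams.id; compute ROUND(AVG(m.goals_against), 2) per group.
  1: ids {2, 3} → ROUND(AVG(m.goals_against), 2)=2.5
  4: ids {4, 5, 7} → ROUND(AVG(m.goals_against), 2)=4
  9: ids {1, 8} → ROUND(AVG(m.goals_against), 2)=0
  12: ids {6} → ROUND(AVG(m.goals_against), 2)=5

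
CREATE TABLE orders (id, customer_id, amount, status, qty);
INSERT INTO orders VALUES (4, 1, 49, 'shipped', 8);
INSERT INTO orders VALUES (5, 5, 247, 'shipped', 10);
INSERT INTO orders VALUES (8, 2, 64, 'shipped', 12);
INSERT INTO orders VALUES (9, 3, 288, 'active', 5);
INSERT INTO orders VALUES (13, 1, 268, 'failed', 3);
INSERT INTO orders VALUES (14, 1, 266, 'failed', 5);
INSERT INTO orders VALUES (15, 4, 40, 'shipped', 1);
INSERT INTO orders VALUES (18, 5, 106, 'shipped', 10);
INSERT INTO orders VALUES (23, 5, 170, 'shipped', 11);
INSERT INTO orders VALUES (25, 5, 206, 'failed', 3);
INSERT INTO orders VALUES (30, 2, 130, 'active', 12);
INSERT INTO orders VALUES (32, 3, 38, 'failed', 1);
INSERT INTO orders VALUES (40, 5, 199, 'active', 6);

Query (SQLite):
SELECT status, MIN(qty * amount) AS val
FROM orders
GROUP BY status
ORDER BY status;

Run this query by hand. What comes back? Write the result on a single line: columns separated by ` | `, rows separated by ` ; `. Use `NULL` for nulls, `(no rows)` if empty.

active | 1194 ; failed | 38 ; shipped | 40

For each row compute qty * amount.
Group by status; take MIN of the expression per group.
  active: ids {9, 30, 40} → MIN(qty * amount)=1194
  failed: ids {13, 14, 25, 32} → MIN(qty * amount)=38
  shipped: ids {4, 5, 8, 15, 18, 23} → MIN(qty * amount)=40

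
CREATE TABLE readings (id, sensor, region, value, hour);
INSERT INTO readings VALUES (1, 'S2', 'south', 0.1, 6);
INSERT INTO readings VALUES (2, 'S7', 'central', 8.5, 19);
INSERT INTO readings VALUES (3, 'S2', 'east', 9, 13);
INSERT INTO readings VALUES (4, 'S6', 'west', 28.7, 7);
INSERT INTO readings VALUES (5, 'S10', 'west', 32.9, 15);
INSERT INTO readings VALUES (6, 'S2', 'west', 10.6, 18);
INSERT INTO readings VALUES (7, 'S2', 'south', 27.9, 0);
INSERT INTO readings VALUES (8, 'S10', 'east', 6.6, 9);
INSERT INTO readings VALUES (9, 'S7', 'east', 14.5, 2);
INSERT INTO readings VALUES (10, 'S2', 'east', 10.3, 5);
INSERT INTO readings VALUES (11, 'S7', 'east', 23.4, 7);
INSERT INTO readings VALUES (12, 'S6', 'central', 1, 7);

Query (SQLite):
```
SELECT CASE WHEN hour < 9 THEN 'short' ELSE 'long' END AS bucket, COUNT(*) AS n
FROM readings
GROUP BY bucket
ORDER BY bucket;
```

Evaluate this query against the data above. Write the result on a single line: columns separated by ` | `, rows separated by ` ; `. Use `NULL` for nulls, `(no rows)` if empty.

long | 5 ; short | 7

Bucket rows by hour < 9 → 'short' else 'long'; count each bucket.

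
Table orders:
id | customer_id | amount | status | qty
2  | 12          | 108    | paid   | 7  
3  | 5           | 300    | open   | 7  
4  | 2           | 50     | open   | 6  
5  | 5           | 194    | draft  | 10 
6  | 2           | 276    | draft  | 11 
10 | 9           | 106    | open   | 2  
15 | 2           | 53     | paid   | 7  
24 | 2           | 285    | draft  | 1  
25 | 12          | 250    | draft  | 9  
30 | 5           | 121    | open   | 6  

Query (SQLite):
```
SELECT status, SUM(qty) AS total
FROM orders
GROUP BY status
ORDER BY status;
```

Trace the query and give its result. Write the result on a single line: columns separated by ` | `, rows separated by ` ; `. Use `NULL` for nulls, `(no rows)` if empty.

draft | 31 ; open | 21 ; paid | 14

Partition orders by status; compute SUM(qty) within each group.
  draft: ids {5, 6, 24, 25} → SUM(qty)=31
  open: ids {3, 4, 10, 30} → SUM(qty)=21
  paid: ids {2, 15} → SUM(qty)=14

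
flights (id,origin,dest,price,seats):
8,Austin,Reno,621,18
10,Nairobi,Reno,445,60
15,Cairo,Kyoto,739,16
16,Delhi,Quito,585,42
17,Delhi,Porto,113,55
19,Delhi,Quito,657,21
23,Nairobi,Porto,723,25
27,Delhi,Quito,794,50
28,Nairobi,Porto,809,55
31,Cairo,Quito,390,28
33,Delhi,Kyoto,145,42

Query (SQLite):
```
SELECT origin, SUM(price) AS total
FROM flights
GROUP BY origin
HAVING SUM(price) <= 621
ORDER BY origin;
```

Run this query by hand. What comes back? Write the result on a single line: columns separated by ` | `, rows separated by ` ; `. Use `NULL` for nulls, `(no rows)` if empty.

Partition flights by origin; compute SUM(price) within each group.
HAVING: keep groups where SUM(price) <= 621.
  Austin: ids {8} → SUM(price)=621
  Cairo: ids {15, 31} → SUM(price)=1129
  Delhi: ids {16, 17, 19, 27, 33} → SUM(price)=2294
  Nairobi: ids {10, 23, 28} → SUM(price)=1977

Austin | 621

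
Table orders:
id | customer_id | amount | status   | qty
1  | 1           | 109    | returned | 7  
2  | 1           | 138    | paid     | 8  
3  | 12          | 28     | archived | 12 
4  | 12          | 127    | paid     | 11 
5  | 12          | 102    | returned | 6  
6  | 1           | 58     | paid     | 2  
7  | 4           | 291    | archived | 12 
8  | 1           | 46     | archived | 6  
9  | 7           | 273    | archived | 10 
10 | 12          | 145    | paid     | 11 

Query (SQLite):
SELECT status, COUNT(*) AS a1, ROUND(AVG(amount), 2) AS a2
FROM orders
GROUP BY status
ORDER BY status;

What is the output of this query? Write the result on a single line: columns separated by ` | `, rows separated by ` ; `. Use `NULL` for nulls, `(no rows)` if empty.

Group orders by status.
Per group compute: COUNT(*), ROUND(AVG(amount), 2).
  archived: ids {3, 7, 8, 9} → COUNT(*)=4, ROUND(AVG(amount), 2)=159.5
  paid: ids {2, 4, 6, 10} → COUNT(*)=4, ROUND(AVG(amount), 2)=117
  returned: ids {1, 5} → COUNT(*)=2, ROUND(AVG(amount), 2)=105.5

archived | 4 | 159.5 ; paid | 4 | 117 ; returned | 2 | 105.5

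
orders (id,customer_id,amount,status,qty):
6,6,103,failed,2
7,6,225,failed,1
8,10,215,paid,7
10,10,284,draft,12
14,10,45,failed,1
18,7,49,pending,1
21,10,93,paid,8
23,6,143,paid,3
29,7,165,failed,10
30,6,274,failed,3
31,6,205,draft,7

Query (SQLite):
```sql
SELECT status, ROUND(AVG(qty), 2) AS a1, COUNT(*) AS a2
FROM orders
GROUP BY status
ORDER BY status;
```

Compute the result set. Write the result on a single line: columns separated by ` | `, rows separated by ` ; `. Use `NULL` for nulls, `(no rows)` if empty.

draft | 9.5 | 2 ; failed | 3.4 | 5 ; paid | 6 | 3 ; pending | 1 | 1

Group orders by status.
Per group compute: ROUND(AVG(qty), 2), COUNT(*).
  draft: ids {10, 31} → ROUND(AVG(qty), 2)=9.5, COUNT(*)=2
  failed: ids {6, 7, 14, 29, 30} → ROUND(AVG(qty), 2)=3.4, COUNT(*)=5
  paid: ids {8, 21, 23} → ROUND(AVG(qty), 2)=6, COUNT(*)=3
  pending: ids {18} → ROUND(AVG(qty), 2)=1, COUNT(*)=1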